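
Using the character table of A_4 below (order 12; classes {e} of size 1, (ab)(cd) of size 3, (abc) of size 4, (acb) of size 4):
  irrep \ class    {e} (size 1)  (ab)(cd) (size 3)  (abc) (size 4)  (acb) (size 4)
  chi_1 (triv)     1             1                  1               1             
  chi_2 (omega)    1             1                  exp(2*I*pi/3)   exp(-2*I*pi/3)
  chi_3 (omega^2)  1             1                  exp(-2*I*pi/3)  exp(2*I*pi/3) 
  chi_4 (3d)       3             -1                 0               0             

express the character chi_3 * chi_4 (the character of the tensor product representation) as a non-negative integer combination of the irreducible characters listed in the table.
chi_3 tensor chi_4 = chi_4 (all other irreducibles have multiplicity 0).

Derivation: The character of a tensor product is the pointwise product (chi_3 * chi_4)(C) = chi_3(C) * chi_4(C):
  {e}: (1)*(3), (ab)(cd): (1)*(-1), (abc): (exp(-2*I*pi/3))*(0), (acb): (exp(2*I*pi/3))*(0)
so (chi_3 * chi_4) takes values
  {e} -> 3, (ab)(cd) -> -1, (abc) -> 0, (acb) -> 0.
Now take the inner product of this character with each irreducible chi from the table, <chi_3*chi_4, chi> = (1/12) sum_C |C| (chi_3*chi_4)(C) conj(chi(C)):
  <chi_3*chi_4, chi_1> = (1/12)[1*(3)*conj(1) + 3*(-1)*conj(1) + 4*(0)*conj(1) + 4*(0)*conj(1)]
      = (1/12)[(3) + (-3) + (0) + (0)] = 0/12 = 0
  <chi_3*chi_4, chi_2> = (1/12)[1*(3)*conj(1) + 3*(-1)*conj(1) + 4*(0)*conj(exp(2*I*pi/3)) + 4*(0)*conj(exp(-2*I*pi/3))]
      = (1/12)[(3) + (-3) + (0) + (0)] = 0/12 = 0
  <chi_3*chi_4, chi_3> = (1/12)[1*(3)*conj(1) + 3*(-1)*conj(1) + 4*(0)*conj(exp(-2*I*pi/3)) + 4*(0)*conj(exp(2*I*pi/3))]
      = (1/12)[(3) + (-3) + (0) + (0)] = 0/12 = 0
  <chi_3*chi_4, chi_4> = (1/12)[1*(3)*conj(3) + 3*(-1)*conj(-1) + 4*(0)*conj(0) + 4*(0)*conj(0)]
      = (1/12)[(9) + (3) + (0) + (0)] = 12/12 = 1
(Exp terms are combined using exp(i*s)*conj(exp(i*t)) = exp(i*(s-t)), and sums of them are collapsed using the identity that for every m > 1 the m distinct m-th roots of unity sum to 0, e.g. 1 + exp(2*I*pi/3) + exp(-2*I*pi/3) = 0.)
Hence the multiplicities are chi_4: 1. Dimension check: dim(chi_3)*dim(chi_4) = 1*3 = 3 and sum (mult * dim) = 1*3 = 3.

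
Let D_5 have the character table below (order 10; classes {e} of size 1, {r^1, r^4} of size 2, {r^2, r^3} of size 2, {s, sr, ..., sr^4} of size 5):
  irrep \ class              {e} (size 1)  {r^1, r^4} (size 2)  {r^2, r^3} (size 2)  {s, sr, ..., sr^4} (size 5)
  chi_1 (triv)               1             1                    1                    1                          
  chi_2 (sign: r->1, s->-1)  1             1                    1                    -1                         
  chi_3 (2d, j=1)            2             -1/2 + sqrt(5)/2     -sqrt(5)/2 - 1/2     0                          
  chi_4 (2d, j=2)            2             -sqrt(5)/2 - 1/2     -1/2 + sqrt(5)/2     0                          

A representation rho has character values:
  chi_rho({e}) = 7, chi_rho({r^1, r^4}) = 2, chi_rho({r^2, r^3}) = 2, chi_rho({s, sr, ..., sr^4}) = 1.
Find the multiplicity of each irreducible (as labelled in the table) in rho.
Multiplicities: chi_1: 2, chi_2: 1, chi_3: 1, chi_4: 1.

Explanation: Use <chi_rho, chi> = (1/|G|) sum_C |C| * chi_rho(C) * conj(chi(C)) with |G| = 10 for each irreducible chi in the table:
  <chi_rho, chi_1> = (1/10)[1*(7)*conj(1) + 2*(2)*conj(1) + 2*(2)*conj(1) + 5*(1)*conj(1)]
      = (1/10)[(7) + (4) + (4) + (5)] = 20/10 = 2
  <chi_rho, chi_2> = (1/10)[1*(7)*conj(1) + 2*(2)*conj(1) + 2*(2)*conj(1) + 5*(1)*conj(-1)]
      = (1/10)[(7) + (4) + (4) + (-5)] = 10/10 = 1
  <chi_rho, chi_3> = (1/10)[1*(7)*conj(2) + 2*(2)*conj(-1/2 + sqrt(5)/2) + 2*(2)*conj(-sqrt(5)/2 - 1/2) + 5*(1)*conj(0)]
      = (1/10)[(14) + (-2 + 2*sqrt(5)) + (-2*sqrt(5) - 2) + (0)] = 10/10 = 1
  <chi_rho, chi_4> = (1/10)[1*(7)*conj(2) + 2*(2)*conj(-sqrt(5)/2 - 1/2) + 2*(2)*conj(-1/2 + sqrt(5)/2) + 5*(1)*conj(0)]
      = (1/10)[(14) + (-2*sqrt(5) - 2) + (-2 + 2*sqrt(5)) + (0)] = 10/10 = 1
Dimension check: dim(rho) = sum (mult * dim) = 2*1 + 1*1 + 1*2 + 1*2 = 7 = chi_rho(e) = 7.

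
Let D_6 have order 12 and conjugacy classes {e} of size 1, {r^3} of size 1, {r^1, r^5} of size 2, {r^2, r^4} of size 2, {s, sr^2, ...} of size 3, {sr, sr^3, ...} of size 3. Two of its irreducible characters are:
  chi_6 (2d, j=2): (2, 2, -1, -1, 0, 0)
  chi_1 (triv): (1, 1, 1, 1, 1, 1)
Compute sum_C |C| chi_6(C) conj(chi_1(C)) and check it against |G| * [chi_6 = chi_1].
Sum = 0; so <chi_6, chi_1> = 0 (distinct irreducibles are orthogonal).

Details: Compute term by term over conjugacy classes (|C| * chi_6(C) * conj(chi_1(C))):
  1*(2)*conj(1) + 1*(2)*conj(1) + 2*(-1)*conj(1) + 2*(-1)*conj(1) + 3*(0)*conj(1) + 3*(0)*conj(1)
  = (2) + (2) + (-2) + (-2) + (0) + (0)
  = 0.
Dividing by |G| = 12 gives 0/12 = 0, matching the row-orthogonality relation <chi_6, chi_1> = [chi_6 = chi_1].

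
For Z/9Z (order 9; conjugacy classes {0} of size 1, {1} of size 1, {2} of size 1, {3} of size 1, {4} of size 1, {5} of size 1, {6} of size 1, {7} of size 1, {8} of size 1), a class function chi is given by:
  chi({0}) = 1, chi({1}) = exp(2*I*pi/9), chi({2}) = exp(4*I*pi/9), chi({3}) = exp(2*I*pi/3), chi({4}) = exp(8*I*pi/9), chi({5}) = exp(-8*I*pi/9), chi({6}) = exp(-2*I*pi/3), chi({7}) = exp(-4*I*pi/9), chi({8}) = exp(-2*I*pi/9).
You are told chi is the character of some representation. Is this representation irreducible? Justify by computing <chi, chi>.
Irreducible: <chi, chi> = 1.

Argument: <chi, chi> = (1/|G|) sum_C |C| * |chi(C)|^2 = (1/9)[1*|1|^2 + 1*|exp(2*I*pi/9)|^2 + 1*|exp(4*I*pi/9)|^2 + 1*|exp(2*I*pi/3)|^2 + 1*|exp(8*I*pi/9)|^2 + 1*|exp(-8*I*pi/9)|^2 + 1*|exp(-2*I*pi/3)|^2 + 1*|exp(-4*I*pi/9)|^2 + 1*|exp(-2*I*pi/9)|^2]
  = (1/9)[(1) + (1) + (1) + (1) + (1) + (1) + (1) + (1) + (1)] = 9/9 = 1.
(Exp terms are combined using exp(i*s)*conj(exp(i*t)) = exp(i*(s-t)), and sums of them are collapsed using the identity that for every m > 1 the m distinct m-th roots of unity sum to 0, e.g. 1 + exp(2*I*pi/3) + exp(-2*I*pi/3) = 0.)
A character is irreducible iff <chi, chi> = 1, so this representation is irreducible.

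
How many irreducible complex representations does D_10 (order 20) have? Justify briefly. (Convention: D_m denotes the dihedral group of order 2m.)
8

The number of irreducible complex representations of a finite group equals its number of conjugacy classes. D_10 has 8 conjugacy classes (n/2 + 3 for n even), so D_10 (order 20) has exactly 8 irreducible complex representations.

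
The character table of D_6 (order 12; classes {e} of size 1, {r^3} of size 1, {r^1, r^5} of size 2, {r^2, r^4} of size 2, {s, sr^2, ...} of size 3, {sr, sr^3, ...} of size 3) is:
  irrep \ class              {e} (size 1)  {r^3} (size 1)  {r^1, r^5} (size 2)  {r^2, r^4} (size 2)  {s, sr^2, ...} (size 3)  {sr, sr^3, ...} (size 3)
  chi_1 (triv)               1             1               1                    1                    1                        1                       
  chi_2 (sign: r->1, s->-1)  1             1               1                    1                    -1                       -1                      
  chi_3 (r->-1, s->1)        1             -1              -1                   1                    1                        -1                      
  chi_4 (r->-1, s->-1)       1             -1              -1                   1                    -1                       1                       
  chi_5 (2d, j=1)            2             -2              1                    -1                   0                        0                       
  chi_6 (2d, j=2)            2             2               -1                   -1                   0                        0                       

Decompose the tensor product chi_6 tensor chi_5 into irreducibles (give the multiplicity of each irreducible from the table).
chi_6 tensor chi_5 = chi_3 + chi_4 + chi_5 (all other irreducibles have multiplicity 0).

Why: The character of a tensor product is the pointwise product (chi_6 * chi_5)(C) = chi_6(C) * chi_5(C):
  {e}: (2)*(2), {r^3}: (2)*(-2), {r^1, r^5}: (-1)*(1), {r^2, r^4}: (-1)*(-1), {s, sr^2, ...}: (0)*(0), {sr, sr^3, ...}: (0)*(0)
so (chi_6 * chi_5) takes values
  {e} -> 4, {r^3} -> -4, {r^1, r^5} -> -1, {r^2, r^4} -> 1, {s, sr^2, ...} -> 0, {sr, sr^3, ...} -> 0.
Now take the inner product of this character with each irreducible chi from the table, <chi_6*chi_5, chi> = (1/12) sum_C |C| (chi_6*chi_5)(C) conj(chi(C)):
  <chi_6*chi_5, chi_1> = (1/12)[1*(4)*conj(1) + 1*(-4)*conj(1) + 2*(-1)*conj(1) + 2*(1)*conj(1) + 3*(0)*conj(1) + 3*(0)*conj(1)]
      = (1/12)[(4) + (-4) + (-2) + (2) + (0) + (0)] = 0/12 = 0
  <chi_6*chi_5, chi_2> = (1/12)[1*(4)*conj(1) + 1*(-4)*conj(1) + 2*(-1)*conj(1) + 2*(1)*conj(1) + 3*(0)*conj(-1) + 3*(0)*conj(-1)]
      = (1/12)[(4) + (-4) + (-2) + (2) + (0) + (0)] = 0/12 = 0
  <chi_6*chi_5, chi_3> = (1/12)[1*(4)*conj(1) + 1*(-4)*conj(-1) + 2*(-1)*conj(-1) + 2*(1)*conj(1) + 3*(0)*conj(1) + 3*(0)*conj(-1)]
      = (1/12)[(4) + (4) + (2) + (2) + (0) + (0)] = 12/12 = 1
  <chi_6*chi_5, chi_4> = (1/12)[1*(4)*conj(1) + 1*(-4)*conj(-1) + 2*(-1)*conj(-1) + 2*(1)*conj(1) + 3*(0)*conj(-1) + 3*(0)*conj(1)]
      = (1/12)[(4) + (4) + (2) + (2) + (0) + (0)] = 12/12 = 1
  <chi_6*chi_5, chi_5> = (1/12)[1*(4)*conj(2) + 1*(-4)*conj(-2) + 2*(-1)*conj(1) + 2*(1)*conj(-1) + 3*(0)*conj(0) + 3*(0)*conj(0)]
      = (1/12)[(8) + (8) + (-2) + (-2) + (0) + (0)] = 12/12 = 1
  <chi_6*chi_5, chi_6> = (1/12)[1*(4)*conj(2) + 1*(-4)*conj(2) + 2*(-1)*conj(-1) + 2*(1)*conj(-1) + 3*(0)*conj(0) + 3*(0)*conj(0)]
      = (1/12)[(8) + (-8) + (2) + (-2) + (0) + (0)] = 0/12 = 0
Hence the multiplicities are chi_3: 1, chi_4: 1, chi_5: 1. Dimension check: dim(chi_6)*dim(chi_5) = 2*2 = 4 and sum (mult * dim) = 1*1 + 1*1 + 1*2 = 4.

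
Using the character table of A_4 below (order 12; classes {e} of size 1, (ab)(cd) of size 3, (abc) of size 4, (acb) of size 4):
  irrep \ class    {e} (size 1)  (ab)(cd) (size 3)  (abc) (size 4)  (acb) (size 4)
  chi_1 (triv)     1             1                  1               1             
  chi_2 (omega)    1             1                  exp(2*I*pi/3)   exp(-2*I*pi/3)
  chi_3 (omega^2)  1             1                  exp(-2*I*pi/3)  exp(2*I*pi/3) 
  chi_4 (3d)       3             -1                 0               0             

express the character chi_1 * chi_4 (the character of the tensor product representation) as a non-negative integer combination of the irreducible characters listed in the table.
chi_1 tensor chi_4 = chi_4 (all other irreducibles have multiplicity 0).

Justification: The character of a tensor product is the pointwise product (chi_1 * chi_4)(C) = chi_1(C) * chi_4(C):
  {e}: (1)*(3), (ab)(cd): (1)*(-1), (abc): (1)*(0), (acb): (1)*(0)
so (chi_1 * chi_4) takes values
  {e} -> 3, (ab)(cd) -> -1, (abc) -> 0, (acb) -> 0.
Now take the inner product of this character with each irreducible chi from the table, <chi_1*chi_4, chi> = (1/12) sum_C |C| (chi_1*chi_4)(C) conj(chi(C)):
  <chi_1*chi_4, chi_1> = (1/12)[1*(3)*conj(1) + 3*(-1)*conj(1) + 4*(0)*conj(1) + 4*(0)*conj(1)]
      = (1/12)[(3) + (-3) + (0) + (0)] = 0/12 = 0
  <chi_1*chi_4, chi_2> = (1/12)[1*(3)*conj(1) + 3*(-1)*conj(1) + 4*(0)*conj(exp(2*I*pi/3)) + 4*(0)*conj(exp(-2*I*pi/3))]
      = (1/12)[(3) + (-3) + (0) + (0)] = 0/12 = 0
  <chi_1*chi_4, chi_3> = (1/12)[1*(3)*conj(1) + 3*(-1)*conj(1) + 4*(0)*conj(exp(-2*I*pi/3)) + 4*(0)*conj(exp(2*I*pi/3))]
      = (1/12)[(3) + (-3) + (0) + (0)] = 0/12 = 0
  <chi_1*chi_4, chi_4> = (1/12)[1*(3)*conj(3) + 3*(-1)*conj(-1) + 4*(0)*conj(0) + 4*(0)*conj(0)]
      = (1/12)[(9) + (3) + (0) + (0)] = 12/12 = 1
(Exp terms are combined using exp(i*s)*conj(exp(i*t)) = exp(i*(s-t)), and sums of them are collapsed using the identity that for every m > 1 the m distinct m-th roots of unity sum to 0, e.g. 1 + exp(2*I*pi/3) + exp(-2*I*pi/3) = 0.)
Hence the multiplicities are chi_4: 1. Dimension check: dim(chi_1)*dim(chi_4) = 1*3 = 3 and sum (mult * dim) = 1*3 = 3.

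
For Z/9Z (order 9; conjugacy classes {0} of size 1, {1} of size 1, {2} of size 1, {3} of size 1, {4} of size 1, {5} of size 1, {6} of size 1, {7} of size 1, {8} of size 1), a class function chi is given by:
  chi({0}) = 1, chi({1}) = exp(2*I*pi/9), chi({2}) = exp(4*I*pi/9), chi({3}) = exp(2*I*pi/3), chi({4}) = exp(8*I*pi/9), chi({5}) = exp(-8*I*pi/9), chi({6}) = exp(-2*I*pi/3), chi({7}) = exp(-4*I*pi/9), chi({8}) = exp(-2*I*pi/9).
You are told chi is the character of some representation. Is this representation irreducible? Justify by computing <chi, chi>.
Irreducible: <chi, chi> = 1.

Working: <chi, chi> = (1/|G|) sum_C |C| * |chi(C)|^2 = (1/9)[1*|1|^2 + 1*|exp(2*I*pi/9)|^2 + 1*|exp(4*I*pi/9)|^2 + 1*|exp(2*I*pi/3)|^2 + 1*|exp(8*I*pi/9)|^2 + 1*|exp(-8*I*pi/9)|^2 + 1*|exp(-2*I*pi/3)|^2 + 1*|exp(-4*I*pi/9)|^2 + 1*|exp(-2*I*pi/9)|^2]
  = (1/9)[(1) + (1) + (1) + (1) + (1) + (1) + (1) + (1) + (1)] = 9/9 = 1.
(Exp terms are combined using exp(i*s)*conj(exp(i*t)) = exp(i*(s-t)), and sums of them are collapsed using the identity that for every m > 1 the m distinct m-th roots of unity sum to 0, e.g. 1 + exp(2*I*pi/3) + exp(-2*I*pi/3) = 0.)
A character is irreducible iff <chi, chi> = 1, so this representation is irreducible.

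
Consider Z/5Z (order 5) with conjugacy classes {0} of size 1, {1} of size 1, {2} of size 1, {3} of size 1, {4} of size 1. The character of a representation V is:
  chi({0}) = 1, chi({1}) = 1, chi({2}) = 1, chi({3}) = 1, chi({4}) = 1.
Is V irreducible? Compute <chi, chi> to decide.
Irreducible: <chi, chi> = 1.

Solution. <chi, chi> = (1/|G|) sum_C |C| * |chi(C)|^2 = (1/5)[1*|1|^2 + 1*|1|^2 + 1*|1|^2 + 1*|1|^2 + 1*|1|^2]
  = (1/5)[(1) + (1) + (1) + (1) + (1)] = 5/5 = 1.
(Exp terms are combined using exp(i*s)*conj(exp(i*t)) = exp(i*(s-t)), and sums of them are collapsed using the identity that for every m > 1 the m distinct m-th roots of unity sum to 0, e.g. 1 + exp(2*I*pi/3) + exp(-2*I*pi/3) = 0.)
A character is irreducible iff <chi, chi> = 1, so this representation is irreducible.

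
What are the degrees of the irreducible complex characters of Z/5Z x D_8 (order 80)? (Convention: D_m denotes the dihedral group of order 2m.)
Dimensions: 1, 1, 1, 1, 1, 1, 1, 1, 1, 1, 1, 1, 1, 1, 1, 1, 1, 1, 1, 1, 2, 2, 2, 2, 2, 2, 2, 2, 2, 2, 2, 2, 2, 2, 2

Justification: There are 35 irreducibles (= number of conjugacy classes). Their dimensions d_i satisfy sum d_i^2 = |G| = 80: 1 + 1 + 1 + 1 + 1 + 1 + 1 + 1 + 1 + 1 + 1 + 1 + 1 + 1 + 1 + 1 + 1 + 1 + 1 + 1 + 4 + 4 + 4 + 4 + 4 + 4 + 4 + 4 + 4 + 4 + 4 + 4 + 4 + 4 + 4 = 80. (For the product with Z/5Z: each of the 5 1-dim characters of Z/5Z tensors with each irrep of D_8, giving 5 copies of each D_8-dimension.)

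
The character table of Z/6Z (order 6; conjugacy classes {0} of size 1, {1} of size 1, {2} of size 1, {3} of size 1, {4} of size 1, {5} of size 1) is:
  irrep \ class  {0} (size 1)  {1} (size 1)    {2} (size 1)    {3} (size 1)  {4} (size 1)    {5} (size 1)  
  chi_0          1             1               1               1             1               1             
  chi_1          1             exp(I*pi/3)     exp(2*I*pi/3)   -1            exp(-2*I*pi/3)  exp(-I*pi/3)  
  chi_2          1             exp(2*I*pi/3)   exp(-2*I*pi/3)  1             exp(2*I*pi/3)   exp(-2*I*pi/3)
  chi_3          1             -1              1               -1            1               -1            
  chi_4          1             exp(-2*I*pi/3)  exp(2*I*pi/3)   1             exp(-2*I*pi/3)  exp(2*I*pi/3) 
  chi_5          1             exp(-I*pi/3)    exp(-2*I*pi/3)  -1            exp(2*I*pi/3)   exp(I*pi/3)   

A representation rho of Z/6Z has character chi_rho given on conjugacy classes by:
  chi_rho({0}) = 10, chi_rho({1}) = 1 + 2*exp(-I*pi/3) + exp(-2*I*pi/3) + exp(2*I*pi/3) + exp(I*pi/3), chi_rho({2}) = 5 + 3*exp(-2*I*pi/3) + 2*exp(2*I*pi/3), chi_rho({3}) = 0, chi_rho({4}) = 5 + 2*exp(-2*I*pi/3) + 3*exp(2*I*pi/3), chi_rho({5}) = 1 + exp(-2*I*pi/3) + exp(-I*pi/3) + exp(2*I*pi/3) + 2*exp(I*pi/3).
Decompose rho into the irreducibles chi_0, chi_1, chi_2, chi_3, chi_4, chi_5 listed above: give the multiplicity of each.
Multiplicities: chi_0: 3, chi_1: 1, chi_2: 1, chi_3: 2, chi_4: 1, chi_5: 2.

Solution. Use <chi_rho, chi> = (1/|G|) sum_C |C| * chi_rho(C) * conj(chi(C)) with |G| = 6 for each irreducible chi in the table:
  <chi_rho, chi_0> = (1/6)[1*(10)*conj(1) + 1*(1 + 2*exp(-I*pi/3) + exp(-2*I*pi/3) + exp(2*I*pi/3) + exp(I*pi/3))*conj(1) + 1*(5 + 3*exp(-2*I*pi/3) + 2*exp(2*I*pi/3))*conj(1) + 1*(0)*conj(1) + 1*(5 + 2*exp(-2*I*pi/3) + 3*exp(2*I*pi/3))*conj(1) + 1*(1 + exp(-2*I*pi/3) + exp(-I*pi/3) + exp(2*I*pi/3) + 2*exp(I*pi/3))*conj(1)]
      = (1/6)[(10) + (1 + 2*exp(-I*pi/3) + exp(-2*I*pi/3) + exp(2*I*pi/3) + exp(I*pi/3)) + (5 + 3*exp(-2*I*pi/3) + 2*exp(2*I*pi/3)) + (0) + (5 + 2*exp(-2*I*pi/3) + 3*exp(2*I*pi/3)) + (1 + exp(-2*I*pi/3) + exp(-I*pi/3) + exp(2*I*pi/3) + 2*exp(I*pi/3))] = 18/6 = 3
  <chi_rho, chi_1> = (1/6)[1*(10)*conj(1) + 1*(1 + 2*exp(-I*pi/3) + exp(-2*I*pi/3) + exp(2*I*pi/3) + exp(I*pi/3))*conj(exp(I*pi/3)) + 1*(5 + 3*exp(-2*I*pi/3) + 2*exp(2*I*pi/3))*conj(exp(2*I*pi/3)) + 1*(0)*conj(-1) + 1*(5 + 2*exp(-2*I*pi/3) + 3*exp(2*I*pi/3))*conj(exp(-2*I*pi/3)) + 1*(1 + exp(-2*I*pi/3) + exp(-I*pi/3) + exp(2*I*pi/3) + 2*exp(I*pi/3))*conj(exp(-I*pi/3))]
      = (1/6)[(10) + (2*exp(-2*I*pi/3) + exp(-I*pi/3) + exp(I*pi/3)) + (2 + 5*exp(-2*I*pi/3) + 3*exp(2*I*pi/3)) + (0) + (2 + 3*exp(-2*I*pi/3) + 5*exp(2*I*pi/3)) + (exp(-I*pi/3) + exp(I*pi/3) + 2*exp(2*I*pi/3))] = 6/6 = 1
  <chi_rho, chi_2> = (1/6)[1*(10)*conj(1) + 1*(1 + 2*exp(-I*pi/3) + exp(-2*I*pi/3) + exp(2*I*pi/3) + exp(I*pi/3))*conj(exp(2*I*pi/3)) + 1*(5 + 3*exp(-2*I*pi/3) + 2*exp(2*I*pi/3))*conj(exp(-2*I*pi/3)) + 1*(0)*conj(1) + 1*(5 + 2*exp(-2*I*pi/3) + 3*exp(2*I*pi/3))*conj(exp(2*I*pi/3)) + 1*(1 + exp(-2*I*pi/3) + exp(-I*pi/3) + exp(2*I*pi/3) + 2*exp(I*pi/3))*conj(exp(-2*I*pi/3))]
      = (1/6)[(10) + (-1 + exp(-2*I*pi/3) + exp(-I*pi/3) + exp(2*I*pi/3)) + (3 + 2*exp(-2*I*pi/3) + 5*exp(2*I*pi/3)) + (0) + (3 + 5*exp(-2*I*pi/3) + 2*exp(2*I*pi/3)) + (-1 + exp(-2*I*pi/3) + exp(2*I*pi/3) + exp(I*pi/3))] = 6/6 = 1
  <chi_rho, chi_3> = (1/6)[1*(10)*conj(1) + 1*(1 + 2*exp(-I*pi/3) + exp(-2*I*pi/3) + exp(2*I*pi/3) + exp(I*pi/3))*conj(-1) + 1*(5 + 3*exp(-2*I*pi/3) + 2*exp(2*I*pi/3))*conj(1) + 1*(0)*conj(-1) + 1*(5 + 2*exp(-2*I*pi/3) + 3*exp(2*I*pi/3))*conj(1) + 1*(1 + exp(-2*I*pi/3) + exp(-I*pi/3) + exp(2*I*pi/3) + 2*exp(I*pi/3))*conj(-1)]
      = (1/6)[(10) + (-1 - exp(I*pi/3) - exp(2*I*pi/3) - exp(-2*I*pi/3) - 2*exp(-I*pi/3)) + (5 + 3*exp(-2*I*pi/3) + 2*exp(2*I*pi/3)) + (0) + (5 + 2*exp(-2*I*pi/3) + 3*exp(2*I*pi/3)) + (-1 - 2*exp(I*pi/3) - exp(2*I*pi/3) - exp(-I*pi/3) - exp(-2*I*pi/3))] = 12/6 = 2
  <chi_rho, chi_4> = (1/6)[1*(10)*conj(1) + 1*(1 + 2*exp(-I*pi/3) + exp(-2*I*pi/3) + exp(2*I*pi/3) + exp(I*pi/3))*conj(exp(-2*I*pi/3)) + 1*(5 + 3*exp(-2*I*pi/3) + 2*exp(2*I*pi/3))*conj(exp(2*I*pi/3)) + 1*(0)*conj(1) + 1*(5 + 2*exp(-2*I*pi/3) + 3*exp(2*I*pi/3))*conj(exp(-2*I*pi/3)) + 1*(1 + exp(-2*I*pi/3) + exp(-I*pi/3) + exp(2*I*pi/3) + 2*exp(I*pi/3))*conj(exp(2*I*pi/3))]
      = (1/6)[(10) + (exp(-2*I*pi/3) + exp(2*I*pi/3) + 2*exp(I*pi/3)) + (2 + 5*exp(-2*I*pi/3) + 3*exp(2*I*pi/3)) + (0) + (2 + 3*exp(-2*I*pi/3) + 5*exp(2*I*pi/3)) + (2*exp(-I*pi/3) + exp(-2*I*pi/3) + exp(2*I*pi/3))] = 6/6 = 1
  <chi_rho, chi_5> = (1/6)[1*(10)*conj(1) + 1*(1 + 2*exp(-I*pi/3) + exp(-2*I*pi/3) + exp(2*I*pi/3) + exp(I*pi/3))*conj(exp(-I*pi/3)) + 1*(5 + 3*exp(-2*I*pi/3) + 2*exp(2*I*pi/3))*conj(exp(-2*I*pi/3)) + 1*(0)*conj(-1) + 1*(5 + 2*exp(-2*I*pi/3) + 3*exp(2*I*pi/3))*conj(exp(2*I*pi/3)) + 1*(1 + exp(-2*I*pi/3) + exp(-I*pi/3) + exp(2*I*pi/3) + 2*exp(I*pi/3))*conj(exp(I*pi/3))]
      = (1/6)[(10) + (1 + exp(-I*pi/3) + exp(2*I*pi/3) + exp(I*pi/3)) + (3 + 2*exp(-2*I*pi/3) + 5*exp(2*I*pi/3)) + (0) + (3 + 5*exp(-2*I*pi/3) + 2*exp(2*I*pi/3)) + (1 + exp(-2*I*pi/3) + exp(-I*pi/3) + exp(I*pi/3))] = 12/6 = 2
(Exp terms are combined using exp(i*s)*conj(exp(i*t)) = exp(i*(s-t)), and sums of them are collapsed using the identity that for every m > 1 the m distinct m-th roots of unity sum to 0, e.g. 1 + exp(2*I*pi/3) + exp(-2*I*pi/3) = 0.)
Dimension check: dim(rho) = sum (mult * dim) = 3*1 + 1*1 + 1*1 + 2*1 + 1*1 + 2*1 = 10 = chi_rho(e) = 10.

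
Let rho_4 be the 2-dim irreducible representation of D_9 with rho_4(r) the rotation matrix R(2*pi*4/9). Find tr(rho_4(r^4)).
chi_{rho_4}(r^4) = 2*cos(2*pi*4*4/9) = 2*cos(4*pi/9)

Argument: rho_4(r^4) is rotation by angle 2*pi*4*4/9, whose trace is 2*cos(2*pi*4*4/9) = 2*cos(4*pi/9).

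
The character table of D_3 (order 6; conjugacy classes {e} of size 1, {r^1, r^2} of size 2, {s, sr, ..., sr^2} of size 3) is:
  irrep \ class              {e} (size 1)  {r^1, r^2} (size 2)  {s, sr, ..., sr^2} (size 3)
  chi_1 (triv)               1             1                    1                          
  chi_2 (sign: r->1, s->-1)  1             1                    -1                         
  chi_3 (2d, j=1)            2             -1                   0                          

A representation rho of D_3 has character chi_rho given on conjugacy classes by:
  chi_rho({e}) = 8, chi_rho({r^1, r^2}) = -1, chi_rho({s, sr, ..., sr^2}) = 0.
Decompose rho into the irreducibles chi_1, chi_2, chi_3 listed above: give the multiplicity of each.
Multiplicities: chi_1: 1, chi_2: 1, chi_3: 3.

Justification: Use <chi_rho, chi> = (1/|G|) sum_C |C| * chi_rho(C) * conj(chi(C)) with |G| = 6 for each irreducible chi in the table:
  <chi_rho, chi_1> = (1/6)[1*(8)*conj(1) + 2*(-1)*conj(1) + 3*(0)*conj(1)]
      = (1/6)[(8) + (-2) + (0)] = 6/6 = 1
  <chi_rho, chi_2> = (1/6)[1*(8)*conj(1) + 2*(-1)*conj(1) + 3*(0)*conj(-1)]
      = (1/6)[(8) + (-2) + (0)] = 6/6 = 1
  <chi_rho, chi_3> = (1/6)[1*(8)*conj(2) + 2*(-1)*conj(-1) + 3*(0)*conj(0)]
      = (1/6)[(16) + (2) + (0)] = 18/6 = 3
Dimension check: dim(rho) = sum (mult * dim) = 1*1 + 1*1 + 3*2 = 8 = chi_rho(e) = 8.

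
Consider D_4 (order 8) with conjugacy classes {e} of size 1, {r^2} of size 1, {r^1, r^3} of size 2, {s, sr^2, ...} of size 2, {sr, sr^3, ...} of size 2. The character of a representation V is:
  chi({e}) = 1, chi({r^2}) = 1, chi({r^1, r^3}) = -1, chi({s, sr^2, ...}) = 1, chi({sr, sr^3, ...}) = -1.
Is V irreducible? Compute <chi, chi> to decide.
Irreducible: <chi, chi> = 1.

Details: <chi, chi> = (1/|G|) sum_C |C| * |chi(C)|^2 = (1/8)[1*|1|^2 + 1*|1|^2 + 2*|-1|^2 + 2*|1|^2 + 2*|-1|^2]
  = (1/8)[(1) + (1) + (2) + (2) + (2)] = 8/8 = 1.
A character is irreducible iff <chi, chi> = 1, so this representation is irreducible.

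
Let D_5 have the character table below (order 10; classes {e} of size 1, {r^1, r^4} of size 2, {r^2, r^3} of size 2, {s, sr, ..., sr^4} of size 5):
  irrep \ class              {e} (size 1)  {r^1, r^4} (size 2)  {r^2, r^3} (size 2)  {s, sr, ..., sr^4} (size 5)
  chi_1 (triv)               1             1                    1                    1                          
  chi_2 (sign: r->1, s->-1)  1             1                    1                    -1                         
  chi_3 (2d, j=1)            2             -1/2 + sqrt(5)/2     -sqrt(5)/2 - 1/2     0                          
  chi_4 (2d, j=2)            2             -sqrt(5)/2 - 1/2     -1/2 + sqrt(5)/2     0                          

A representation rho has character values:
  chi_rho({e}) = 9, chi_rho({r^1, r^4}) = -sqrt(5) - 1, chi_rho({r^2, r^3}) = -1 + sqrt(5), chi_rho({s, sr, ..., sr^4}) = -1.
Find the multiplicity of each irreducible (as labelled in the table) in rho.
Multiplicities: chi_1: 0, chi_2: 1, chi_3: 1, chi_4: 3.

Reasoning: Use <chi_rho, chi> = (1/|G|) sum_C |C| * chi_rho(C) * conj(chi(C)) with |G| = 10 for each irreducible chi in the table:
  <chi_rho, chi_1> = (1/10)[1*(9)*conj(1) + 2*(-sqrt(5) - 1)*conj(1) + 2*(-1 + sqrt(5))*conj(1) + 5*(-1)*conj(1)]
      = (1/10)[(9) + (-2*sqrt(5) - 2) + (-2 + 2*sqrt(5)) + (-5)] = 0/10 = 0
  <chi_rho, chi_2> = (1/10)[1*(9)*conj(1) + 2*(-sqrt(5) - 1)*conj(1) + 2*(-1 + sqrt(5))*conj(1) + 5*(-1)*conj(-1)]
      = (1/10)[(9) + (-2*sqrt(5) - 2) + (-2 + 2*sqrt(5)) + (5)] = 10/10 = 1
  <chi_rho, chi_3> = (1/10)[1*(9)*conj(2) + 2*(-sqrt(5) - 1)*conj(-1/2 + sqrt(5)/2) + 2*(-1 + sqrt(5))*conj(-sqrt(5)/2 - 1/2) + 5*(-1)*conj(0)]
      = (1/10)[(18) + (-4) + (-4) + (0)] = 10/10 = 1
  <chi_rho, chi_4> = (1/10)[1*(9)*conj(2) + 2*(-sqrt(5) - 1)*conj(-sqrt(5)/2 - 1/2) + 2*(-1 + sqrt(5))*conj(-1/2 + sqrt(5)/2) + 5*(-1)*conj(0)]
      = (1/10)[(18) + (2*sqrt(5) + 6) + (6 - 2*sqrt(5)) + (0)] = 30/10 = 3
Dimension check: dim(rho) = sum (mult * dim) = 0*1 + 1*1 + 1*2 + 3*2 = 9 = chi_rho(e) = 9.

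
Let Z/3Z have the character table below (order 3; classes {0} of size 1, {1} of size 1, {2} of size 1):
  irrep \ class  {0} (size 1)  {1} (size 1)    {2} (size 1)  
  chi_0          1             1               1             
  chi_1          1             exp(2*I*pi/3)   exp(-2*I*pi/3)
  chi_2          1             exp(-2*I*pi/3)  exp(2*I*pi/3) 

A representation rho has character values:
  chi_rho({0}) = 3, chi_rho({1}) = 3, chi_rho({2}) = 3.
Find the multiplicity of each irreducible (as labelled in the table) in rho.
Multiplicities: chi_0: 3, chi_1: 0, chi_2: 0.

Use <chi_rho, chi> = (1/|G|) sum_C |C| * chi_rho(C) * conj(chi(C)) with |G| = 3 for each irreducible chi in the table:
  <chi_rho, chi_0> = (1/3)[1*(3)*conj(1) + 1*(3)*conj(1) + 1*(3)*conj(1)]
      = (1/3)[(3) + (3) + (3)] = 9/3 = 3
  <chi_rho, chi_1> = (1/3)[1*(3)*conj(1) + 1*(3)*conj(exp(2*I*pi/3)) + 1*(3)*conj(exp(-2*I*pi/3))]
      = (1/3)[(3) + (3*exp(-2*I*pi/3)) + (3*exp(2*I*pi/3))] = 0/3 = 0
  <chi_rho, chi_2> = (1/3)[1*(3)*conj(1) + 1*(3)*conj(exp(-2*I*pi/3)) + 1*(3)*conj(exp(2*I*pi/3))]
      = (1/3)[(3) + (3*exp(2*I*pi/3)) + (3*exp(-2*I*pi/3))] = 0/3 = 0
(Exp terms are combined using exp(i*s)*conj(exp(i*t)) = exp(i*(s-t)), and sums of them are collapsed using the identity that for every m > 1 the m distinct m-th roots of unity sum to 0, e.g. 1 + exp(2*I*pi/3) + exp(-2*I*pi/3) = 0.)
Dimension check: dim(rho) = sum (mult * dim) = 3*1 + 0*1 + 0*1 = 3 = chi_rho(e) = 3.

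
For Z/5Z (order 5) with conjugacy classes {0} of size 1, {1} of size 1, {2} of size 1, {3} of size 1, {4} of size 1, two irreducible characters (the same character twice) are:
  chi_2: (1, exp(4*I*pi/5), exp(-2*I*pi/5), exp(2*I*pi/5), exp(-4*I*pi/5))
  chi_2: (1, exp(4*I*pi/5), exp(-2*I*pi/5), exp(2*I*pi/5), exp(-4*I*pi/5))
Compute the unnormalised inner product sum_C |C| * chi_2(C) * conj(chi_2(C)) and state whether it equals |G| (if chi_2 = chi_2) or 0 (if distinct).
Sum = 5 = |G| = 5; so <chi_2, chi_2> = 1 (norm-1 confirms irreducibility).

Why: Compute term by term over conjugacy classes (|C| * chi_2(C) * conj(chi_2(C))):
  1*(1)*conj(1) + 1*(exp(4*I*pi/5))*conj(exp(4*I*pi/5)) + 1*(exp(-2*I*pi/5))*conj(exp(-2*I*pi/5)) + 1*(exp(2*I*pi/5))*conj(exp(2*I*pi/5)) + 1*(exp(-4*I*pi/5))*conj(exp(-4*I*pi/5))
  = (1) + (1) + (1) + (1) + (1)
  = 5.
(Exp terms are combined using exp(i*s)*conj(exp(i*t)) = exp(i*(s-t)), and sums of them are collapsed using the identity that for every m > 1 the m distinct m-th roots of unity sum to 0, e.g. 1 + exp(2*I*pi/3) + exp(-2*I*pi/3) = 0.)
Dividing by |G| = 5 gives 5/5 = 1, matching the row-orthogonality relation <chi_2, chi_2> = [chi_2 = chi_2].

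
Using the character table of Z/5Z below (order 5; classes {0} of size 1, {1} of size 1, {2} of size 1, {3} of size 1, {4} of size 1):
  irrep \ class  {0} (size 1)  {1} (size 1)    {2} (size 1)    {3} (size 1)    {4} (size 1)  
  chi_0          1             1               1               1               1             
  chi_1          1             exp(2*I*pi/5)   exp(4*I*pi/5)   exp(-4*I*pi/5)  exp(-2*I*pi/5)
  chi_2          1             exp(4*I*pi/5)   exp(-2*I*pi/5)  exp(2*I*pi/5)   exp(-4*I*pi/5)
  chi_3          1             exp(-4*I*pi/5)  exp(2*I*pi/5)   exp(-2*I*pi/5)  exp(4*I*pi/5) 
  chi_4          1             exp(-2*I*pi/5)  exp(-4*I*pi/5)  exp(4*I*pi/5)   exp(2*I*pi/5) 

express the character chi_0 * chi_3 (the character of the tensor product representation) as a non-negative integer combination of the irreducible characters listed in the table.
chi_0 tensor chi_3 = chi_3 (all other irreducibles have multiplicity 0).

Proof sketch: The character of a tensor product is the pointwise product (chi_0 * chi_3)(C) = chi_0(C) * chi_3(C):
  {0}: (1)*(1), {1}: (1)*(exp(-4*I*pi/5)), {2}: (1)*(exp(2*I*pi/5)), {3}: (1)*(exp(-2*I*pi/5)), {4}: (1)*(exp(4*I*pi/5))
so (chi_0 * chi_3) takes values
  {0} -> 1, {1} -> exp(-4*I*pi/5), {2} -> exp(2*I*pi/5), {3} -> exp(-2*I*pi/5), {4} -> exp(4*I*pi/5).
Now take the inner product of this character with each irreducible chi from the table, <chi_0*chi_3, chi> = (1/5) sum_C |C| (chi_0*chi_3)(C) conj(chi(C)):
  <chi_0*chi_3, chi_0> = (1/5)[1*(1)*conj(1) + 1*(exp(-4*I*pi/5))*conj(1) + 1*(exp(2*I*pi/5))*conj(1) + 1*(exp(-2*I*pi/5))*conj(1) + 1*(exp(4*I*pi/5))*conj(1)]
      = (1/5)[(1) + (exp(-4*I*pi/5)) + (exp(2*I*pi/5)) + (exp(-2*I*pi/5)) + (exp(4*I*pi/5))] = 0/5 = 0
  <chi_0*chi_3, chi_1> = (1/5)[1*(1)*conj(1) + 1*(exp(-4*I*pi/5))*conj(exp(2*I*pi/5)) + 1*(exp(2*I*pi/5))*conj(exp(4*I*pi/5)) + 1*(exp(-2*I*pi/5))*conj(exp(-4*I*pi/5)) + 1*(exp(4*I*pi/5))*conj(exp(-2*I*pi/5))]
      = (1/5)[(1) + (exp(4*I*pi/5)) + (exp(-2*I*pi/5)) + (exp(2*I*pi/5)) + (exp(-4*I*pi/5))] = 0/5 = 0
  <chi_0*chi_3, chi_2> = (1/5)[1*(1)*conj(1) + 1*(exp(-4*I*pi/5))*conj(exp(4*I*pi/5)) + 1*(exp(2*I*pi/5))*conj(exp(-2*I*pi/5)) + 1*(exp(-2*I*pi/5))*conj(exp(2*I*pi/5)) + 1*(exp(4*I*pi/5))*conj(exp(-4*I*pi/5))]
      = (1/5)[(1) + (exp(2*I*pi/5)) + (exp(4*I*pi/5)) + (exp(-4*I*pi/5)) + (exp(-2*I*pi/5))] = 0/5 = 0
  <chi_0*chi_3, chi_3> = (1/5)[1*(1)*conj(1) + 1*(exp(-4*I*pi/5))*conj(exp(-4*I*pi/5)) + 1*(exp(2*I*pi/5))*conj(exp(2*I*pi/5)) + 1*(exp(-2*I*pi/5))*conj(exp(-2*I*pi/5)) + 1*(exp(4*I*pi/5))*conj(exp(4*I*pi/5))]
      = (1/5)[(1) + (1) + (1) + (1) + (1)] = 5/5 = 1
  <chi_0*chi_3, chi_4> = (1/5)[1*(1)*conj(1) + 1*(exp(-4*I*pi/5))*conj(exp(-2*I*pi/5)) + 1*(exp(2*I*pi/5))*conj(exp(-4*I*pi/5)) + 1*(exp(-2*I*pi/5))*conj(exp(4*I*pi/5)) + 1*(exp(4*I*pi/5))*conj(exp(2*I*pi/5))]
      = (1/5)[(1) + (exp(-2*I*pi/5)) + (exp(-4*I*pi/5)) + (exp(4*I*pi/5)) + (exp(2*I*pi/5))] = 0/5 = 0
(Exp terms are combined using exp(i*s)*conj(exp(i*t)) = exp(i*(s-t)), and sums of them are collapsed using the identity that for every m > 1 the m distinct m-th roots of unity sum to 0, e.g. 1 + exp(2*I*pi/3) + exp(-2*I*pi/3) = 0.)
Hence the multiplicities are chi_3: 1. Dimension check: dim(chi_0)*dim(chi_3) = 1*1 = 1 and sum (mult * dim) = 1*1 = 1.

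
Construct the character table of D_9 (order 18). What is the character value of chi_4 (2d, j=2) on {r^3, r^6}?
Conjugacy classes: {e} of size 1, {r^1, r^8} of size 2, {r^2, r^7} of size 2, {r^3, r^6} of size 2, {r^4, r^5} of size 2, {s, sr, ..., sr^8} of size 9.
Character table:
  irrep \ class              {e} (size 1)  {r^1, r^8} (size 2)  {r^2, r^7} (size 2)  {r^3, r^6} (size 2)  {r^4, r^5} (size 2)  {s, sr, ..., sr^8} (size 9)
  chi_1 (triv)               1             1                    1                    1                    1                    1                          
  chi_2 (sign: r->1, s->-1)  1             1                    1                    1                    1                    -1                         
  chi_3 (2d, j=1)            2             2*cos(2*pi/9)        2*cos(4*pi/9)        -1                   -2*cos(pi/9)         0                          
  chi_4 (2d, j=2)            2             2*cos(4*pi/9)        -2*cos(pi/9)         -1                   2*cos(2*pi/9)        0                          
  chi_5 (2d, j=3)            2             -1                   -1                   2                    -1                   0                          
  chi_6 (2d, j=4)            2             -2*cos(pi/9)         2*cos(2*pi/9)        -1                   2*cos(4*pi/9)        0                          

Spot check: chi_4 (2d, j=2) on {r^3, r^6} = -1.

Working: D_9 has order 2*9 = 18 with 6 conjugacy classes, hence 6 irreducibles. Sum of squared dims 1 + 1 + 4 + 4 + 4 + 4 = 18 = |G|. Linear characters come from the abelianisation; the 2-dimensional irreps have character r^k -> 2*cos(2*pi*j*k/9), reflections -> 0.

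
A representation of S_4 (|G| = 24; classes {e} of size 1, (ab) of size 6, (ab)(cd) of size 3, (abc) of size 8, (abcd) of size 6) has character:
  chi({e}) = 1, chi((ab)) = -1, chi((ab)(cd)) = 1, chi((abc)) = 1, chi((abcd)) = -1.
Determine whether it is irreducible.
Irreducible: <chi, chi> = 1.

Argument: <chi, chi> = (1/|G|) sum_C |C| * |chi(C)|^2 = (1/24)[1*|1|^2 + 6*|-1|^2 + 3*|1|^2 + 8*|1|^2 + 6*|-1|^2]
  = (1/24)[(1) + (6) + (3) + (8) + (6)] = 24/24 = 1.
A character is irreducible iff <chi, chi> = 1, so this representation is irreducible.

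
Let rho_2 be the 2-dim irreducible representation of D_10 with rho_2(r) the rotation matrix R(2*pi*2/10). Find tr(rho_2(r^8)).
chi_{rho_2}(r^8) = 2*cos(2*pi*2*8/10) = -sqrt(5)/2 - 1/2

Details: rho_2(r^8) is rotation by angle 2*pi*2*8/10, whose trace is 2*cos(2*pi*2*8/10) = -sqrt(5)/2 - 1/2.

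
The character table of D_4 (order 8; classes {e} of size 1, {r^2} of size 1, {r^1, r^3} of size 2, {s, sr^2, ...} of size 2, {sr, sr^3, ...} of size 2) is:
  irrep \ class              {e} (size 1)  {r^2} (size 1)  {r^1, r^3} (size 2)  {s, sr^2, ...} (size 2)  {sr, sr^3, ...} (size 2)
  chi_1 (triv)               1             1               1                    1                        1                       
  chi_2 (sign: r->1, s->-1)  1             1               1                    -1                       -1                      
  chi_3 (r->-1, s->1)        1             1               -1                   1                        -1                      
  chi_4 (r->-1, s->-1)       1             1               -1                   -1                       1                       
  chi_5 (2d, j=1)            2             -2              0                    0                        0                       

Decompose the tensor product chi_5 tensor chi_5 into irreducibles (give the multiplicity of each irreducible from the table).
chi_5 tensor chi_5 = chi_1 + chi_2 + chi_3 + chi_4 (all other irreducibles have multiplicity 0).

Details: The character of a tensor product is the pointwise product (chi_5 * chi_5)(C) = chi_5(C) * chi_5(C):
  {e}: (2)*(2), {r^2}: (-2)*(-2), {r^1, r^3}: (0)*(0), {s, sr^2, ...}: (0)*(0), {sr, sr^3, ...}: (0)*(0)
so (chi_5 * chi_5) takes values
  {e} -> 4, {r^2} -> 4, {r^1, r^3} -> 0, {s, sr^2, ...} -> 0, {sr, sr^3, ...} -> 0.
Now take the inner product of this character with each irreducible chi from the table, <chi_5*chi_5, chi> = (1/8) sum_C |C| (chi_5*chi_5)(C) conj(chi(C)):
  <chi_5*chi_5, chi_1> = (1/8)[1*(4)*conj(1) + 1*(4)*conj(1) + 2*(0)*conj(1) + 2*(0)*conj(1) + 2*(0)*conj(1)]
      = (1/8)[(4) + (4) + (0) + (0) + (0)] = 8/8 = 1
  <chi_5*chi_5, chi_2> = (1/8)[1*(4)*conj(1) + 1*(4)*conj(1) + 2*(0)*conj(1) + 2*(0)*conj(-1) + 2*(0)*conj(-1)]
      = (1/8)[(4) + (4) + (0) + (0) + (0)] = 8/8 = 1
  <chi_5*chi_5, chi_3> = (1/8)[1*(4)*conj(1) + 1*(4)*conj(1) + 2*(0)*conj(-1) + 2*(0)*conj(1) + 2*(0)*conj(-1)]
      = (1/8)[(4) + (4) + (0) + (0) + (0)] = 8/8 = 1
  <chi_5*chi_5, chi_4> = (1/8)[1*(4)*conj(1) + 1*(4)*conj(1) + 2*(0)*conj(-1) + 2*(0)*conj(-1) + 2*(0)*conj(1)]
      = (1/8)[(4) + (4) + (0) + (0) + (0)] = 8/8 = 1
  <chi_5*chi_5, chi_5> = (1/8)[1*(4)*conj(2) + 1*(4)*conj(-2) + 2*(0)*conj(0) + 2*(0)*conj(0) + 2*(0)*conj(0)]
      = (1/8)[(8) + (-8) + (0) + (0) + (0)] = 0/8 = 0
Hence the multiplicities are chi_1: 1, chi_2: 1, chi_3: 1, chi_4: 1. Dimension check: dim(chi_5)*dim(chi_5) = 2*2 = 4 and sum (mult * dim) = 1*1 + 1*1 + 1*1 + 1*1 = 4.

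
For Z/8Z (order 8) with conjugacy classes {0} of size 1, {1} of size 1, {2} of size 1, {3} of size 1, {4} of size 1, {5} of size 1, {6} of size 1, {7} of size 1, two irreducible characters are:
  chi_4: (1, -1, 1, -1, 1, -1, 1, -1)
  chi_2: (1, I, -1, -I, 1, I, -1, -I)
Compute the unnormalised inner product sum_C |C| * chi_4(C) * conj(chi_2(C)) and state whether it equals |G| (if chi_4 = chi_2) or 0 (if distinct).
Sum = 0; so <chi_4, chi_2> = 0 (distinct irreducibles are orthogonal).

Reasoning: Compute term by term over conjugacy classes (|C| * chi_4(C) * conj(chi_2(C))):
  1*(1)*conj(1) + 1*(-1)*conj(I) + 1*(1)*conj(-1) + 1*(-1)*conj(-I) + 1*(1)*conj(1) + 1*(-1)*conj(I) + 1*(1)*conj(-1) + 1*(-1)*conj(-I)
  = (1) + (I) + (-1) + (-I) + (1) + (I) + (-1) + (-I)
  = 0.
(Exp terms are combined using exp(i*s)*conj(exp(i*t)) = exp(i*(s-t)), and sums of them are collapsed using the identity that for every m > 1 the m distinct m-th roots of unity sum to 0, e.g. 1 + exp(2*I*pi/3) + exp(-2*I*pi/3) = 0.)
Dividing by |G| = 8 gives 0/8 = 0, matching the row-orthogonality relation <chi_4, chi_2> = [chi_4 = chi_2].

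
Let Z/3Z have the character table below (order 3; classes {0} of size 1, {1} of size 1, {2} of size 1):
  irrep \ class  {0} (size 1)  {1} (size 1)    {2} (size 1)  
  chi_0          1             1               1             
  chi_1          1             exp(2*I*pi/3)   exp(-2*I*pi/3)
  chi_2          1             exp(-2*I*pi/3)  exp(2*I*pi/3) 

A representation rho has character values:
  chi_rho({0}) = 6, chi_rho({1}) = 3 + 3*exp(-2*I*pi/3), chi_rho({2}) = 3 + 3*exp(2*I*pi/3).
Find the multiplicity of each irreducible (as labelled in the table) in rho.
Multiplicities: chi_0: 3, chi_1: 0, chi_2: 3.

Derivation: Use <chi_rho, chi> = (1/|G|) sum_C |C| * chi_rho(C) * conj(chi(C)) with |G| = 3 for each irreducible chi in the table:
  <chi_rho, chi_0> = (1/3)[1*(6)*conj(1) + 1*(3 + 3*exp(-2*I*pi/3))*conj(1) + 1*(3 + 3*exp(2*I*pi/3))*conj(1)]
      = (1/3)[(6) + (3 + 3*exp(-2*I*pi/3)) + (3 + 3*exp(2*I*pi/3))] = 9/3 = 3
  <chi_rho, chi_1> = (1/3)[1*(6)*conj(1) + 1*(3 + 3*exp(-2*I*pi/3))*conj(exp(2*I*pi/3)) + 1*(3 + 3*exp(2*I*pi/3))*conj(exp(-2*I*pi/3))]
      = (1/3)[(6) + (-3) + (-3)] = 0/3 = 0
  <chi_rho, chi_2> = (1/3)[1*(6)*conj(1) + 1*(3 + 3*exp(-2*I*pi/3))*conj(exp(-2*I*pi/3)) + 1*(3 + 3*exp(2*I*pi/3))*conj(exp(2*I*pi/3))]
      = (1/3)[(6) + (3 + 3*exp(2*I*pi/3)) + (3 + 3*exp(-2*I*pi/3))] = 9/3 = 3
(Exp terms are combined using exp(i*s)*conj(exp(i*t)) = exp(i*(s-t)), and sums of them are collapsed using the identity that for every m > 1 the m distinct m-th roots of unity sum to 0, e.g. 1 + exp(2*I*pi/3) + exp(-2*I*pi/3) = 0.)
Dimension check: dim(rho) = sum (mult * dim) = 3*1 + 0*1 + 3*1 = 6 = chi_rho(e) = 6.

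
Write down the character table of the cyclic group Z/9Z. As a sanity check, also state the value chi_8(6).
Character table of Z/9Z (irreps indexed chi_0,...,chi_8 with chi_k(m) = zeta_9^(k*m), zeta_9 = exp(2*pi*i/9)):
  irrep \ class  {0} (size 1)  {1} (size 1)    {2} (size 1)    {3} (size 1)    {4} (size 1)    {5} (size 1)    {6} (size 1)    {7} (size 1)    {8} (size 1)  
  chi_0          1             1               1               1               1               1               1               1               1             
  chi_1          1             exp(2*I*pi/9)   exp(4*I*pi/9)   exp(2*I*pi/3)   exp(8*I*pi/9)   exp(-8*I*pi/9)  exp(-2*I*pi/3)  exp(-4*I*pi/9)  exp(-2*I*pi/9)
  chi_2          1             exp(4*I*pi/9)   exp(8*I*pi/9)   exp(-2*I*pi/3)  exp(-2*I*pi/9)  exp(2*I*pi/9)   exp(2*I*pi/3)   exp(-8*I*pi/9)  exp(-4*I*pi/9)
  chi_3          1             exp(2*I*pi/3)   exp(-2*I*pi/3)  1               exp(2*I*pi/3)   exp(-2*I*pi/3)  1               exp(2*I*pi/3)   exp(-2*I*pi/3)
  chi_4          1             exp(8*I*pi/9)   exp(-2*I*pi/9)  exp(2*I*pi/3)   exp(-4*I*pi/9)  exp(4*I*pi/9)   exp(-2*I*pi/3)  exp(2*I*pi/9)   exp(-8*I*pi/9)
  chi_5          1             exp(-8*I*pi/9)  exp(2*I*pi/9)   exp(-2*I*pi/3)  exp(4*I*pi/9)   exp(-4*I*pi/9)  exp(2*I*pi/3)   exp(-2*I*pi/9)  exp(8*I*pi/9) 
  chi_6          1             exp(-2*I*pi/3)  exp(2*I*pi/3)   1               exp(-2*I*pi/3)  exp(2*I*pi/3)   1               exp(-2*I*pi/3)  exp(2*I*pi/3) 
  chi_7          1             exp(-4*I*pi/9)  exp(-8*I*pi/9)  exp(2*I*pi/3)   exp(2*I*pi/9)   exp(-2*I*pi/9)  exp(-2*I*pi/3)  exp(8*I*pi/9)   exp(4*I*pi/9) 
  chi_8          1             exp(-2*I*pi/9)  exp(-4*I*pi/9)  exp(-2*I*pi/3)  exp(-8*I*pi/9)  exp(8*I*pi/9)   exp(2*I*pi/3)   exp(4*I*pi/9)   exp(2*I*pi/9) 

Spot check: chi_8(6) = zeta_9^(8*6) = zeta_9^48 = exp(2*I*pi/3).

Argument: Z/9Z is abelian, so all 9 irreducible complex representations are 1-dimensional. They are given by chi_k(m) = zeta_9^(k*m) for k = 0,...,8. Row orthogonality: sum_m chi_k(m) conj(chi_l(m)) = 9 * [k = l].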